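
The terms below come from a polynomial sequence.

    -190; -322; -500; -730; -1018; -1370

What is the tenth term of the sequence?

-3538

D1: -132  -178  -230  -288  -352
D2: -46  -52  -58  -64
D3: -6  -6  -6
The third differences are constant (-6).
-64 − 6 = -70;  -352 − 70 = -422;  -1370 − 422 = -1792
-70 − 6 = -76;  -422 − 76 = -498;  -1792 − 498 = -2290
-76 − 6 = -82;  -498 − 82 = -580;  -2290 − 580 = -2870
-82 − 6 = -88;  -580 − 88 = -668;  -2870 − 668 = -3538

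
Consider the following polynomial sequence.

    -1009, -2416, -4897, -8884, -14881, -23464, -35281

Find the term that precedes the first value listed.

-316

-1407, -2481, -3987, -5997, -8583, -11817
-1074, -1506, -2010, -2586, -3234
-432, -504, -576, -648
-72, -72, -72
The fourth differences are constant at -72.
Work back: -432 + 72 = -360;  -1074 + 360 = -714;  -1407 + 714 = -693;  -1009 + 693 = -316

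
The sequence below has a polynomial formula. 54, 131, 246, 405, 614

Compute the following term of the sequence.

77  115  159  209
38  44  50
6  6
The third differences are constant (6).
50 + 6 = 56;  209 + 56 = 265;  614 + 265 = 879

879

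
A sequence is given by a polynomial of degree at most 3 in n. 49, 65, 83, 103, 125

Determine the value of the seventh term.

D1: 16 , 18 , 20 , 22
D2: 2 , 2 , 2
Constant second difference = 2, so extend:
22 + 2 = 24;  125 + 24 = 149
24 + 2 = 26;  149 + 26 = 175

175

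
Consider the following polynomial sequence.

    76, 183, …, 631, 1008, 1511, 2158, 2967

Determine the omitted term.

362

Using the last 5 terms:
Δ: 377  503  647  809
Δ²: 126  144  162
Δ³: 18  18
Constant third difference = 18.
Extend backward: 126 − 18 = 108;  377 − 108 = 269;  631 − 269 = 362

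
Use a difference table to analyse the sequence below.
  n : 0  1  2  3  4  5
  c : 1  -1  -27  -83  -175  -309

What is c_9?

-1385

D1: -2 , -26 , -56 , -92 , -134
D2: -24 , -30 , -36 , -42
D3: -6 , -6 , -6
Constant third difference = -6, so extend:
-42 − 6 = -48;  -134 − 48 = -182;  -309 − 182 = -491
-48 − 6 = -54;  -182 − 54 = -236;  -491 − 236 = -727
-54 − 6 = -60;  -236 − 60 = -296;  -727 − 296 = -1023
-60 − 6 = -66;  -296 − 66 = -362;  -1023 − 362 = -1385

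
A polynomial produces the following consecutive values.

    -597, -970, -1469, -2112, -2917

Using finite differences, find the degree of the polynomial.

3

D1: -373, -499, -643, -805
D2: -126, -144, -162
D3: -18, -18
The third differences are constant, so the polynomial has degree 3.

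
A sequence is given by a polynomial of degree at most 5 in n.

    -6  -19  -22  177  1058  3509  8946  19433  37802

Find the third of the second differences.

682

First differences: -13, -3, 199, 881, 2451, 5437, 10487, 18369
Second differences: 10, 202, 682, 1570, 2986, 5050, 7882
Third differences: 192, 480, 888, 1416, 2064, 2832
Fourth differences: 288, 408, 528, 648, 768
Fifth differences: 120, 120, 120, 120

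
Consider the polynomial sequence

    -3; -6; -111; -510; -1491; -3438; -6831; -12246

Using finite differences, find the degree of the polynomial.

4

D1: -3, -105, -399, -981, -1947, -3393, -5415
D2: -102, -294, -582, -966, -1446, -2022
D3: -192, -288, -384, -480, -576
D4: -96, -96, -96, -96
The fourth differences are constant, so the polynomial has degree 4.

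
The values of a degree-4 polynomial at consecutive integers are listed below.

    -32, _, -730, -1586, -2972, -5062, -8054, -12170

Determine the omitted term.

-254

Using the last 6 terms:
-856, -1386, -2090, -2992, -4116
-530, -704, -902, -1124
-174, -198, -222
-24, -24
Constant fourth difference = -24.
Extend backward: -174 + 24 = -150;  -530 + 150 = -380;  -856 + 380 = -476;  -730 + 476 = -254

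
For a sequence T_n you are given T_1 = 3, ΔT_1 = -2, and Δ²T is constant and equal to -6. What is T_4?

-21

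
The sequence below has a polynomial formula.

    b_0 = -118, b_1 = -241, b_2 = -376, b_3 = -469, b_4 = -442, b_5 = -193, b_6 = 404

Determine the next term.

First differences: -123, -135, -93, 27, 249, 597
Second differences: -12, 42, 120, 222, 348
Third differences: 54, 78, 102, 126
Fourth differences: 24, 24, 24
Fourth differences constant at 24.
126 + 24 = 150;  348 + 150 = 498;  597 + 498 = 1095;  404 + 1095 = 1499

1499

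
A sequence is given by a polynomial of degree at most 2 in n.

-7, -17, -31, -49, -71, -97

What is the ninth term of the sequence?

-199

-10, -14, -18, -22, -26
-4, -4, -4, -4
Second differences constant at -4.
-26 − 4 = -30;  -97 − 30 = -127
-30 − 4 = -34;  -127 − 34 = -161
-34 − 4 = -38;  -161 − 38 = -199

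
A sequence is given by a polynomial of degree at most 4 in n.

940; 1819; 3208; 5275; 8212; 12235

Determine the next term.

879, 1389, 2067, 2937, 4023
510, 678, 870, 1086
168, 192, 216
24, 24
Fourth differences constant at 24.
216 + 24 = 240;  1086 + 240 = 1326;  4023 + 1326 = 5349;  12235 + 5349 = 17584

17584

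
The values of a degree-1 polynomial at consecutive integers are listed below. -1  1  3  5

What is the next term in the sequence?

7

Δ: 2, 2, 2
The first differences are constant (2).
5 + 2 = 7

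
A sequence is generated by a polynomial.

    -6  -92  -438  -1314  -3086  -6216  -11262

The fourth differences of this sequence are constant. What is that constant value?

-96

Δ: -86, -346, -876, -1772, -3130, -5046
Δ²: -260, -530, -896, -1358, -1916
Δ³: -270, -366, -462, -558
Δ⁴: -96, -96, -96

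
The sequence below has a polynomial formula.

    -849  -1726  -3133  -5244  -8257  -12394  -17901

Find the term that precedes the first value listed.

-352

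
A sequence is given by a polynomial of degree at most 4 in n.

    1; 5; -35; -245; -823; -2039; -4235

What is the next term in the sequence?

-7825

Δ: 4, -40, -210, -578, -1216, -2196
Δ²: -44, -170, -368, -638, -980
Δ³: -126, -198, -270, -342
Δ⁴: -72, -72, -72
Constant fourth difference = -72, so extend:
-342 − 72 = -414;  -980 − 414 = -1394;  -2196 − 1394 = -3590;  -4235 − 3590 = -7825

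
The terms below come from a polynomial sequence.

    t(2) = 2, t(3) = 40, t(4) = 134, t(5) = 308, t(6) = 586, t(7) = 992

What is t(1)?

-4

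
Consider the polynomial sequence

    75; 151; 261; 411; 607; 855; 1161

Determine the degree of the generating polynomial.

First differences: 76, 110, 150, 196, 248, 306
Second differences: 34, 40, 46, 52, 58
Third differences: 6, 6, 6, 6
The third differences are constant, so the polynomial has degree 3.

3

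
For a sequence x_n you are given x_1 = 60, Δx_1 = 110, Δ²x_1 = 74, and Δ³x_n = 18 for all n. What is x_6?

Build the table forward from the leading diagonal:
Third differences: 18, 18, 18, 18, 18, 18
Second differences: 74, 92, 110, 128, 146, 164
First differences: 110, 184, 276, 386, 514, 660
x: 60, 170, 354, 630, 1016, 1530

1530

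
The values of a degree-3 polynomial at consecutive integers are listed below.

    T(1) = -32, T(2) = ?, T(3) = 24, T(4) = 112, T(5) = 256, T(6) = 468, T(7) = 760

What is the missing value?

Using the last 5 terms:
Δ: 88, 144, 212, 292
Δ²: 56, 68, 80
Δ³: 12, 12
Constant third difference = 12.
Extend backward: 56 − 12 = 44;  88 − 44 = 44;  24 − 44 = -20

-20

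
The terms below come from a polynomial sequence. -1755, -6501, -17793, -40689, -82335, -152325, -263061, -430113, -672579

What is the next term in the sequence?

-4746 , -11292 , -22896 , -41646 , -69990 , -110736 , -167052 , -242466
-6546 , -11604 , -18750 , -28344 , -40746 , -56316 , -75414
-5058 , -7146 , -9594 , -12402 , -15570 , -19098
-2088 , -2448 , -2808 , -3168 , -3528
-360 , -360 , -360 , -360
Constant fifth difference = -360, so extend:
-3528 − 360 = -3888;  -19098 − 3888 = -22986;  -75414 − 22986 = -98400;  -242466 − 98400 = -340866;  -672579 − 340866 = -1013445

-1013445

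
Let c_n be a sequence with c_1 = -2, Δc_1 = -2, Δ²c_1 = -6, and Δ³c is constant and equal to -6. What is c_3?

Build the table forward from the leading diagonal:
Third differences: -6  -6  -6
Second differences: -6  -12  -18
First differences: -2  -8  -20
c: -2  -4  -12

-12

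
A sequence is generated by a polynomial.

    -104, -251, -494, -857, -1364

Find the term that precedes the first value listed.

-29

Δ: -147  -243  -363  -507
Δ²: -96  -120  -144
Δ³: -24  -24
The third differences are constant at -24.
Work back: -96 + 24 = -72;  -147 + 72 = -75;  -104 + 75 = -29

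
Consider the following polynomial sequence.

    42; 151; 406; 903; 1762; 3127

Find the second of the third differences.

D1: 109, 255, 497, 859, 1365
D2: 146, 242, 362, 506
D3: 96, 120, 144
D4: 24, 24

120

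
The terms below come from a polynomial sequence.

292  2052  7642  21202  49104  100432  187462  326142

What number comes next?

536572

1760 , 5590 , 13560 , 27902 , 51328 , 87030 , 138680
3830 , 7970 , 14342 , 23426 , 35702 , 51650
4140 , 6372 , 9084 , 12276 , 15948
2232 , 2712 , 3192 , 3672
480 , 480 , 480
Constant fifth difference = 480, so extend:
3672 + 480 = 4152;  15948 + 4152 = 20100;  51650 + 20100 = 71750;  138680 + 71750 = 210430;  326142 + 210430 = 536572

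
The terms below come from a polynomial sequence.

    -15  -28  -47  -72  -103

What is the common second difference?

-6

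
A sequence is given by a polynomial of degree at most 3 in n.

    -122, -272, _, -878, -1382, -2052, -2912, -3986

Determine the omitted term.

Using the last 5 terms:
Δ: -504, -670, -860, -1074
Δ²: -166, -190, -214
Δ³: -24, -24
Constant third difference = -24.
Extend backward: -166 + 24 = -142;  -504 + 142 = -362;  -878 + 362 = -516

-516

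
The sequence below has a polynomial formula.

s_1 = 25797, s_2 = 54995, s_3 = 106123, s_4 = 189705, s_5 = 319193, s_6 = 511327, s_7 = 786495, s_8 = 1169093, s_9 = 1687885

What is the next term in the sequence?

2376363

First differences: 29198  51128  83582  129488  192134  275168  382598  518792
Second differences: 21930  32454  45906  62646  83034  107430  136194
Third differences: 10524  13452  16740  20388  24396  28764
Fourth differences: 2928  3288  3648  4008  4368
Fifth differences: 360  360  360  360
The fifth differences are constant (360).
4368 + 360 = 4728;  28764 + 4728 = 33492;  136194 + 33492 = 169686;  518792 + 169686 = 688478;  1687885 + 688478 = 2376363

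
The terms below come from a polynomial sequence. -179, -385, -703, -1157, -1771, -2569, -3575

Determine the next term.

-4813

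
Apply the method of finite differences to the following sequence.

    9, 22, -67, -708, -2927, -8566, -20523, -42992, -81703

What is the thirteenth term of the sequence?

-580767

D1: 13 , -89 , -641 , -2219 , -5639 , -11957 , -22469 , -38711
D2: -102 , -552 , -1578 , -3420 , -6318 , -10512 , -16242
D3: -450 , -1026 , -1842 , -2898 , -4194 , -5730
D4: -576 , -816 , -1056 , -1296 , -1536
D5: -240 , -240 , -240 , -240
Fifth differences constant at -240.
-1536 − 240 = -1776;  -5730 − 1776 = -7506;  -16242 − 7506 = -23748;  -38711 − 23748 = -62459;  -81703 − 62459 = -144162
-1776 − 240 = -2016;  -7506 − 2016 = -9522;  -23748 − 9522 = -33270;  -62459 − 33270 = -95729;  -144162 − 95729 = -239891
-2016 − 240 = -2256;  -9522 − 2256 = -11778;  -33270 − 11778 = -45048;  -95729 − 45048 = -140777;  -239891 − 140777 = -380668
-2256 − 240 = -2496;  -11778 − 2496 = -14274;  -45048 − 14274 = -59322;  -140777 − 59322 = -200099;  -380668 − 200099 = -580767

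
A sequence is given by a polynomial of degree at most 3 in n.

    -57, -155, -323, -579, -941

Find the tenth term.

-4971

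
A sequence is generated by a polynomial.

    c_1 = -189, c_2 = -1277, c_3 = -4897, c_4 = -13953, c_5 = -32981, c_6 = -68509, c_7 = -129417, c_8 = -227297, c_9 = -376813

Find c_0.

First differences: -1088  -3620  -9056  -19028  -35528  -60908  -97880  -149516
Second differences: -2532  -5436  -9972  -16500  -25380  -36972  -51636
Third differences: -2904  -4536  -6528  -8880  -11592  -14664
Fourth differences: -1632  -1992  -2352  -2712  -3072
Fifth differences: -360  -360  -360  -360
The fifth differences are constant at -360.
Work back: -1632 + 360 = -1272;  -2904 + 1272 = -1632;  -2532 + 1632 = -900;  -1088 + 900 = -188;  -189 + 188 = -1

-1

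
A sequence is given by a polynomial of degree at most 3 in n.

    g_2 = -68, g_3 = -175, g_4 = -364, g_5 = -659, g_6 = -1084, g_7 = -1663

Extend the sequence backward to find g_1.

-107  -189  -295  -425  -579
-82  -106  -130  -154
-24  -24  -24
The third differences are constant at -24.
Work back: -82 + 24 = -58;  -107 + 58 = -49;  -68 + 49 = -19

-19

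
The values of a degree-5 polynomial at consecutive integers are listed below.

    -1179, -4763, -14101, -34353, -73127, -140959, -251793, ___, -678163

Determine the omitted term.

Using the first 7 terms:
Δ: -3584, -9338, -20252, -38774, -67832, -110834
Δ²: -5754, -10914, -18522, -29058, -43002
Δ³: -5160, -7608, -10536, -13944
Δ⁴: -2448, -2928, -3408
Δ⁵: -480, -480
Constant fifth difference = -480.
Extend forward: -3408 − 480 = -3888;  -13944 − 3888 = -17832;  -43002 − 17832 = -60834;  -110834 − 60834 = -171668;  -251793 − 171668 = -423461

-423461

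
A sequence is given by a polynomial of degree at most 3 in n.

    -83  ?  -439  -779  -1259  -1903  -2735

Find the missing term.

Using the last 5 terms:
-340  -480  -644  -832
-140  -164  -188
-24  -24
Constant third difference = -24.
Extend backward: -140 + 24 = -116;  -340 + 116 = -224;  -439 + 224 = -215

-215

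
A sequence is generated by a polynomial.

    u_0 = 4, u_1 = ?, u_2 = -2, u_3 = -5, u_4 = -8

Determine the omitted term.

1

Using the last 3 terms:
D1: -3, -3
Constant first difference = -3.
Extend backward: -2 + 3 = 1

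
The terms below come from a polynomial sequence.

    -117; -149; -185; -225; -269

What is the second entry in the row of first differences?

-36

Δ: -32, -36, -40, -44
Δ²: -4, -4, -4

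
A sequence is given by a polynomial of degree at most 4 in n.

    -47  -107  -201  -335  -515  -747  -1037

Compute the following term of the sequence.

-1391

First differences: -60, -94, -134, -180, -232, -290
Second differences: -34, -40, -46, -52, -58
Third differences: -6, -6, -6, -6
Constant third difference = -6, so extend:
-58 − 6 = -64;  -290 − 64 = -354;  -1037 − 354 = -1391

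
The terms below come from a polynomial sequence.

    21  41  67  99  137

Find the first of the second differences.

Δ: 20, 26, 32, 38
Δ²: 6, 6, 6

6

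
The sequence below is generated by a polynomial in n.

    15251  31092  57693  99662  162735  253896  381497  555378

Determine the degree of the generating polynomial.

D1: 15841, 26601, 41969, 63073, 91161, 127601, 173881
D2: 10760, 15368, 21104, 28088, 36440, 46280
D3: 4608, 5736, 6984, 8352, 9840
D4: 1128, 1248, 1368, 1488
D5: 120, 120, 120
The fifth differences are constant, so the polynomial has degree 5.

5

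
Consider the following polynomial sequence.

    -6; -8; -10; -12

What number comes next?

-2, -2, -2
First differences constant at -2.
-12 − 2 = -14

-14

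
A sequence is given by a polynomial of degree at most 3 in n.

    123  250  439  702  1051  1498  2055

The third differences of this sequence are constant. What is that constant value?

Δ: 127, 189, 263, 349, 447, 557
Δ²: 62, 74, 86, 98, 110
Δ³: 12, 12, 12, 12

12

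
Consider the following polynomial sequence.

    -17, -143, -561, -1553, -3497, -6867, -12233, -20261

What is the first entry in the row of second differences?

D1: -126, -418, -992, -1944, -3370, -5366, -8028
D2: -292, -574, -952, -1426, -1996, -2662
D3: -282, -378, -474, -570, -666
D4: -96, -96, -96, -96

-292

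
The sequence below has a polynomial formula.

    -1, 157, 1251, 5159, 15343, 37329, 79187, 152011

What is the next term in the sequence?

270399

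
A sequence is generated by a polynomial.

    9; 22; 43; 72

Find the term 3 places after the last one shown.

207

13, 21, 29
8, 8
Constant second difference = 8, so extend:
29 + 8 = 37;  72 + 37 = 109
37 + 8 = 45;  109 + 45 = 154
45 + 8 = 53;  154 + 53 = 207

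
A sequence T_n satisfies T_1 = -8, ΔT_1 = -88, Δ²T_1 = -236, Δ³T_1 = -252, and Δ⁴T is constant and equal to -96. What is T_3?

-420

Build the table forward from the leading diagonal:
D4: -96  -96  -96
D3: -252  -348  -444
D2: -236  -488  -836
D1: -88  -324  -812
T: -8  -96  -420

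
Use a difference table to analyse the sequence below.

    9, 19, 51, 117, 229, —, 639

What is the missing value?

399

Using the first 5 terms:
10  32  66  112
22  34  46
12  12
Constant third difference = 12.
Extend forward: 46 + 12 = 58;  112 + 58 = 170;  229 + 170 = 399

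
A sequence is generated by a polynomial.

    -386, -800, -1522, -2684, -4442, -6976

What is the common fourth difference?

Δ: -414, -722, -1162, -1758, -2534
Δ²: -308, -440, -596, -776
Δ³: -132, -156, -180
Δ⁴: -24, -24

-24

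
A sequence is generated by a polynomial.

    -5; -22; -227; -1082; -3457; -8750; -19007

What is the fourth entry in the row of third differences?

-2046

D1: -17, -205, -855, -2375, -5293, -10257
D2: -188, -650, -1520, -2918, -4964
D3: -462, -870, -1398, -2046
D4: -408, -528, -648
D5: -120, -120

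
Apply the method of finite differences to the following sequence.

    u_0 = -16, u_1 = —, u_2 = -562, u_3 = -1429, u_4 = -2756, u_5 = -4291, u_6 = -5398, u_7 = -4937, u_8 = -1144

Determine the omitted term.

-143

Using the last 7 terms:
First differences: -867, -1327, -1535, -1107, 461, 3793
Second differences: -460, -208, 428, 1568, 3332
Third differences: 252, 636, 1140, 1764
Fourth differences: 384, 504, 624
Fifth differences: 120, 120
Constant fifth difference = 120.
Extend backward: 384 − 120 = 264;  252 − 264 = -12;  -460 + 12 = -448;  -867 + 448 = -419;  -562 + 419 = -143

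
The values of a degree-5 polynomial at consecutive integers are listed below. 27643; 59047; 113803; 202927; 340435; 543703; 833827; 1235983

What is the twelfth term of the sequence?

D1: 31404, 54756, 89124, 137508, 203268, 290124, 402156
D2: 23352, 34368, 48384, 65760, 86856, 112032
D3: 11016, 14016, 17376, 21096, 25176
D4: 3000, 3360, 3720, 4080
D5: 360, 360, 360
Constant fifth difference = 360, so extend:
4080 + 360 = 4440;  25176 + 4440 = 29616;  112032 + 29616 = 141648;  402156 + 141648 = 543804;  1235983 + 543804 = 1779787
4440 + 360 = 4800;  29616 + 4800 = 34416;  141648 + 34416 = 176064;  543804 + 176064 = 719868;  1779787 + 719868 = 2499655
4800 + 360 = 5160;  34416 + 5160 = 39576;  176064 + 39576 = 215640;  719868 + 215640 = 935508;  2499655 + 935508 = 3435163
5160 + 360 = 5520;  39576 + 5520 = 45096;  215640 + 45096 = 260736;  935508 + 260736 = 1196244;  3435163 + 1196244 = 4631407

4631407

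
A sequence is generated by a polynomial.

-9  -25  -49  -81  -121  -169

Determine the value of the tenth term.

-441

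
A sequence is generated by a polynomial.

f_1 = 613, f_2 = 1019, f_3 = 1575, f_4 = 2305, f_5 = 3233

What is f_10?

11683

D1: 406 , 556 , 730 , 928
D2: 150 , 174 , 198
D3: 24 , 24
The third differences are constant (24).
198 + 24 = 222;  928 + 222 = 1150;  3233 + 1150 = 4383
222 + 24 = 246;  1150 + 246 = 1396;  4383 + 1396 = 5779
246 + 24 = 270;  1396 + 270 = 1666;  5779 + 1666 = 7445
270 + 24 = 294;  1666 + 294 = 1960;  7445 + 1960 = 9405
294 + 24 = 318;  1960 + 318 = 2278;  9405 + 2278 = 11683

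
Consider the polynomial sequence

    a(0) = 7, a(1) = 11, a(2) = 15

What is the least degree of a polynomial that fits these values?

1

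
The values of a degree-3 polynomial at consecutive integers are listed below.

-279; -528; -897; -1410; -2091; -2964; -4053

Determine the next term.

-5382

D1: -249  -369  -513  -681  -873  -1089
D2: -120  -144  -168  -192  -216
D3: -24  -24  -24  -24
The third differences are constant (-24).
-216 − 24 = -240;  -1089 − 240 = -1329;  -4053 − 1329 = -5382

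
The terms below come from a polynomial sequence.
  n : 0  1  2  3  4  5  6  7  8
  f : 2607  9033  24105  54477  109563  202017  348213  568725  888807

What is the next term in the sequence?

First differences: 6426  15072  30372  55086  92454  146196  220512  320082
Second differences: 8646  15300  24714  37368  53742  74316  99570
Third differences: 6654  9414  12654  16374  20574  25254
Fourth differences: 2760  3240  3720  4200  4680
Fifth differences: 480  480  480  480
The fifth differences are constant (480).
4680 + 480 = 5160;  25254 + 5160 = 30414;  99570 + 30414 = 129984;  320082 + 129984 = 450066;  888807 + 450066 = 1338873

1338873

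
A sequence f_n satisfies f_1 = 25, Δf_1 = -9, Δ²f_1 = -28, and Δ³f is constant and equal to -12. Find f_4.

Build the table forward from the leading diagonal:
Third differences: -12  -12  -12  -12
Second differences: -28  -40  -52  -64
First differences: -9  -37  -77  -129
f: 25  16  -21  -98

-98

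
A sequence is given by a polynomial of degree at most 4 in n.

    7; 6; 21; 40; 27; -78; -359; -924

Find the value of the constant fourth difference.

-24

First differences: -1, 15, 19, -13, -105, -281, -565
Second differences: 16, 4, -32, -92, -176, -284
Third differences: -12, -36, -60, -84, -108
Fourth differences: -24, -24, -24, -24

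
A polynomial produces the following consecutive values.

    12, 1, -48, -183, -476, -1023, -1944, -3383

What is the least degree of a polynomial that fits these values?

4

First differences: -11, -49, -135, -293, -547, -921, -1439
Second differences: -38, -86, -158, -254, -374, -518
Third differences: -48, -72, -96, -120, -144
Fourth differences: -24, -24, -24, -24
The fourth differences are constant, so the polynomial has degree 4.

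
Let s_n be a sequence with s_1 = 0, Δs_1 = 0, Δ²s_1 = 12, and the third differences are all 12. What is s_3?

12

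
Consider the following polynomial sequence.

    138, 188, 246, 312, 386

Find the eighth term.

656

First differences: 50  58  66  74
Second differences: 8  8  8
The second differences are constant (8).
74 + 8 = 82;  386 + 82 = 468
82 + 8 = 90;  468 + 90 = 558
90 + 8 = 98;  558 + 98 = 656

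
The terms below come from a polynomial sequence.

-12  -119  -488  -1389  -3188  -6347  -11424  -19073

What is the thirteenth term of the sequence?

-125508

Δ: -107, -369, -901, -1799, -3159, -5077, -7649
Δ²: -262, -532, -898, -1360, -1918, -2572
Δ³: -270, -366, -462, -558, -654
Δ⁴: -96, -96, -96, -96
Fourth differences constant at -96.
-654 − 96 = -750;  -2572 − 750 = -3322;  -7649 − 3322 = -10971;  -19073 − 10971 = -30044
-750 − 96 = -846;  -3322 − 846 = -4168;  -10971 − 4168 = -15139;  -30044 − 15139 = -45183
-846 − 96 = -942;  -4168 − 942 = -5110;  -15139 − 5110 = -20249;  -45183 − 20249 = -65432
-942 − 96 = -1038;  -5110 − 1038 = -6148;  -20249 − 6148 = -26397;  -65432 − 26397 = -91829
-1038 − 96 = -1134;  -6148 − 1134 = -7282;  -26397 − 7282 = -33679;  -91829 − 33679 = -125508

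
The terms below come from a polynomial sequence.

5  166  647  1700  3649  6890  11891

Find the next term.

Δ: 161, 481, 1053, 1949, 3241, 5001
Δ²: 320, 572, 896, 1292, 1760
Δ³: 252, 324, 396, 468
Δ⁴: 72, 72, 72
Fourth differences constant at 72.
468 + 72 = 540;  1760 + 540 = 2300;  5001 + 2300 = 7301;  11891 + 7301 = 19192

19192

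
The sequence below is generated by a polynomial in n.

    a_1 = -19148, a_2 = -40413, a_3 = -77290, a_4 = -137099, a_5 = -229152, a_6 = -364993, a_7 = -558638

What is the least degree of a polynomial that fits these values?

5

-21265, -36877, -59809, -92053, -135841, -193645
-15612, -22932, -32244, -43788, -57804
-7320, -9312, -11544, -14016
-1992, -2232, -2472
-240, -240
The fifth differences are constant, so the polynomial has degree 5.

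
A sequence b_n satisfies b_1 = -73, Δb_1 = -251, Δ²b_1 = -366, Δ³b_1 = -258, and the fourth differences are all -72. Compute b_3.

Build the table forward from the leading diagonal:
Fourth differences: -72, -72, -72
Third differences: -258, -330, -402
Second differences: -366, -624, -954
First differences: -251, -617, -1241
b: -73, -324, -941

-941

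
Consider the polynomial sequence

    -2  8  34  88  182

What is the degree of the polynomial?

D1: 10, 26, 54, 94
D2: 16, 28, 40
D3: 12, 12
The third differences are constant, so the polynomial has degree 3.

3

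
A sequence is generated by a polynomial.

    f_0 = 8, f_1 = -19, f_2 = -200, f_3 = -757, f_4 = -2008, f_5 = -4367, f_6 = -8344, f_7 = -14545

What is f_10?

First differences: -27  -181  -557  -1251  -2359  -3977  -6201
Second differences: -154  -376  -694  -1108  -1618  -2224
Third differences: -222  -318  -414  -510  -606
Fourth differences: -96  -96  -96  -96
Constant fourth difference = -96, so extend:
-606 − 96 = -702;  -2224 − 702 = -2926;  -6201 − 2926 = -9127;  -14545 − 9127 = -23672
-702 − 96 = -798;  -2926 − 798 = -3724;  -9127 − 3724 = -12851;  -23672 − 12851 = -36523
-798 − 96 = -894;  -3724 − 894 = -4618;  -12851 − 4618 = -17469;  -36523 − 17469 = -53992

-53992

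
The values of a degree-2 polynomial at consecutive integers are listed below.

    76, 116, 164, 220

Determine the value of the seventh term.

First differences: 40 , 48 , 56
Second differences: 8 , 8
The second differences are constant (8).
56 + 8 = 64;  220 + 64 = 284
64 + 8 = 72;  284 + 72 = 356
72 + 8 = 80;  356 + 80 = 436

436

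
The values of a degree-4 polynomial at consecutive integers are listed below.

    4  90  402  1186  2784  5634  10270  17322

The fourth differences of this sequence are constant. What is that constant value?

Δ: 86, 312, 784, 1598, 2850, 4636, 7052
Δ²: 226, 472, 814, 1252, 1786, 2416
Δ³: 246, 342, 438, 534, 630
Δ⁴: 96, 96, 96, 96

96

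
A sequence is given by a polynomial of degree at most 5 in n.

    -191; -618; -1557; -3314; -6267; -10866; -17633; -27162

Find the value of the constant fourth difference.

First differences: -427, -939, -1757, -2953, -4599, -6767, -9529
Second differences: -512, -818, -1196, -1646, -2168, -2762
Third differences: -306, -378, -450, -522, -594
Fourth differences: -72, -72, -72, -72

-72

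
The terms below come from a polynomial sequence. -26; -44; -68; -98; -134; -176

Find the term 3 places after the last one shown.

-338

First differences: -18 , -24 , -30 , -36 , -42
Second differences: -6 , -6 , -6 , -6
The second differences are constant (-6).
-42 − 6 = -48;  -176 − 48 = -224
-48 − 6 = -54;  -224 − 54 = -278
-54 − 6 = -60;  -278 − 60 = -338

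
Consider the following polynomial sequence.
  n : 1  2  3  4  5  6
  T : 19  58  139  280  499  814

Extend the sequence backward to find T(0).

First differences: 39  81  141  219  315
Second differences: 42  60  78  96
Third differences: 18  18  18
The third differences are constant at 18.
Work back: 42 − 18 = 24;  39 − 24 = 15;  19 − 15 = 4

4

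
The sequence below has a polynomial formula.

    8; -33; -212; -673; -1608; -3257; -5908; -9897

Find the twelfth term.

-41, -179, -461, -935, -1649, -2651, -3989
-138, -282, -474, -714, -1002, -1338
-144, -192, -240, -288, -336
-48, -48, -48, -48
The fourth differences are constant (-48).
-336 − 48 = -384;  -1338 − 384 = -1722;  -3989 − 1722 = -5711;  -9897 − 5711 = -15608
-384 − 48 = -432;  -1722 − 432 = -2154;  -5711 − 2154 = -7865;  -15608 − 7865 = -23473
-432 − 48 = -480;  -2154 − 480 = -2634;  -7865 − 2634 = -10499;  -23473 − 10499 = -33972
-480 − 48 = -528;  -2634 − 528 = -3162;  -10499 − 3162 = -13661;  -33972 − 13661 = -47633

-47633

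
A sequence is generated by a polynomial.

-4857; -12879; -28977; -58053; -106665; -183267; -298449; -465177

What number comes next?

-699033

Δ: -8022  -16098  -29076  -48612  -76602  -115182  -166728
Δ²: -8076  -12978  -19536  -27990  -38580  -51546
Δ³: -4902  -6558  -8454  -10590  -12966
Δ⁴: -1656  -1896  -2136  -2376
Δ⁵: -240  -240  -240
Fifth differences constant at -240.
-2376 − 240 = -2616;  -12966 − 2616 = -15582;  -51546 − 15582 = -67128;  -166728 − 67128 = -233856;  -465177 − 233856 = -699033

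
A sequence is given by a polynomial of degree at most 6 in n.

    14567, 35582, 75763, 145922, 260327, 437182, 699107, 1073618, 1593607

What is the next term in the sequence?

2297822

First differences: 21015, 40181, 70159, 114405, 176855, 261925, 374511, 519989
Second differences: 19166, 29978, 44246, 62450, 85070, 112586, 145478
Third differences: 10812, 14268, 18204, 22620, 27516, 32892
Fourth differences: 3456, 3936, 4416, 4896, 5376
Fifth differences: 480, 480, 480, 480
Fifth differences constant at 480.
5376 + 480 = 5856;  32892 + 5856 = 38748;  145478 + 38748 = 184226;  519989 + 184226 = 704215;  1593607 + 704215 = 2297822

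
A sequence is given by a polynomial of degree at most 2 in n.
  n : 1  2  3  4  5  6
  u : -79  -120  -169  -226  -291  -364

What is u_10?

-736

First differences: -41 , -49 , -57 , -65 , -73
Second differences: -8 , -8 , -8 , -8
Constant second difference = -8, so extend:
-73 − 8 = -81;  -364 − 81 = -445
-81 − 8 = -89;  -445 − 89 = -534
-89 − 8 = -97;  -534 − 97 = -631
-97 − 8 = -105;  -631 − 105 = -736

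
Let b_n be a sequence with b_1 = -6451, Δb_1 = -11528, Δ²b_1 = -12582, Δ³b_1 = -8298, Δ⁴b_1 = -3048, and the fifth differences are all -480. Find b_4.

-87079

Build the table forward from the leading diagonal:
Fifth differences: -480, -480, -480, -480
Fourth differences: -3048, -3528, -4008, -4488
Third differences: -8298, -11346, -14874, -18882
Second differences: -12582, -20880, -32226, -47100
First differences: -11528, -24110, -44990, -77216
b: -6451, -17979, -42089, -87079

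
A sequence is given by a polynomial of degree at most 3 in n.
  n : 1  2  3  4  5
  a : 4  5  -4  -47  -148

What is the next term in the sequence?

1, -9, -43, -101
-10, -34, -58
-24, -24
The third differences are constant (-24).
-58 − 24 = -82;  -101 − 82 = -183;  -148 − 183 = -331

-331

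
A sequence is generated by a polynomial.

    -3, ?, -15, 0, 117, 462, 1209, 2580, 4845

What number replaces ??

-6

Using the last 7 terms:
D1: 15  117  345  747  1371  2265
D2: 102  228  402  624  894
D3: 126  174  222  270
D4: 48  48  48
Constant fourth difference = 48.
Extend backward: 126 − 48 = 78;  102 − 78 = 24;  15 − 24 = -9;  -15 + 9 = -6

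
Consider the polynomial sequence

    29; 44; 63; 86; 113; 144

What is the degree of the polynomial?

2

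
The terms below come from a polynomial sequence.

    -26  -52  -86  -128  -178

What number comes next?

Δ: -26, -34, -42, -50
Δ²: -8, -8, -8
Constant second difference = -8, so extend:
-50 − 8 = -58;  -178 − 58 = -236

-236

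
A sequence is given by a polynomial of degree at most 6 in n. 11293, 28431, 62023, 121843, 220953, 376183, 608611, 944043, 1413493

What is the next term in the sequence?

2053663

Δ: 17138  33592  59820  99110  155230  232428  335432  469450
Δ²: 16454  26228  39290  56120  77198  103004  134018
Δ³: 9774  13062  16830  21078  25806  31014
Δ⁴: 3288  3768  4248  4728  5208
Δ⁵: 480  480  480  480
Fifth differences constant at 480.
5208 + 480 = 5688;  31014 + 5688 = 36702;  134018 + 36702 = 170720;  469450 + 170720 = 640170;  1413493 + 640170 = 2053663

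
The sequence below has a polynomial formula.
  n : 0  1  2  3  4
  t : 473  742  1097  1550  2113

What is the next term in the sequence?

First differences: 269 , 355 , 453 , 563
Second differences: 86 , 98 , 110
Third differences: 12 , 12
Third differences constant at 12.
110 + 12 = 122;  563 + 122 = 685;  2113 + 685 = 2798

2798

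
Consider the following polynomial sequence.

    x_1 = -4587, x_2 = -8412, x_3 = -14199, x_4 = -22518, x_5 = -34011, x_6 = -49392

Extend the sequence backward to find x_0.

-2226

-3825, -5787, -8319, -11493, -15381
-1962, -2532, -3174, -3888
-570, -642, -714
-72, -72
The fourth differences are constant at -72.
Work back: -570 + 72 = -498;  -1962 + 498 = -1464;  -3825 + 1464 = -2361;  -4587 + 2361 = -2226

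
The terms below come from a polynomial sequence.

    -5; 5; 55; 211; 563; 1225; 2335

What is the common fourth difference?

Δ: 10, 50, 156, 352, 662, 1110
Δ²: 40, 106, 196, 310, 448
Δ³: 66, 90, 114, 138
Δ⁴: 24, 24, 24

24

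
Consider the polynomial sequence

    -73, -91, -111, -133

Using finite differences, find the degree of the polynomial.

2

First differences: -18, -20, -22
Second differences: -2, -2
The second differences are constant, so the polynomial has degree 2.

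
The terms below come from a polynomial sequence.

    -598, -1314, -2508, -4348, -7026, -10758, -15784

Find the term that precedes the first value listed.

First differences: -716  -1194  -1840  -2678  -3732  -5026
Second differences: -478  -646  -838  -1054  -1294
Third differences: -168  -192  -216  -240
Fourth differences: -24  -24  -24
The fourth differences are constant at -24.
Work back: -168 + 24 = -144;  -478 + 144 = -334;  -716 + 334 = -382;  -598 + 382 = -216

-216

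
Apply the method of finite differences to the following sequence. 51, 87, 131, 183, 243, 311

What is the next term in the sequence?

387

Δ: 36  44  52  60  68
Δ²: 8  8  8  8
Constant second difference = 8, so extend:
68 + 8 = 76;  311 + 76 = 387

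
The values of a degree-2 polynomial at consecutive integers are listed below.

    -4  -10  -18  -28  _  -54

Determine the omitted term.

-40

Using the first 4 terms:
D1: -6, -8, -10
D2: -2, -2
Constant second difference = -2.
Extend forward: -10 − 2 = -12;  -28 − 12 = -40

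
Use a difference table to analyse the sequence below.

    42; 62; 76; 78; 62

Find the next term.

22

First differences: 20 , 14 , 2 , -16
Second differences: -6 , -12 , -18
Third differences: -6 , -6
The third differences are constant (-6).
-18 − 6 = -24;  -16 − 24 = -40;  62 − 40 = 22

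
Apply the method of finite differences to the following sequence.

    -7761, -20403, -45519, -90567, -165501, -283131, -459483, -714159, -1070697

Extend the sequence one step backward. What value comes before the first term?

D1: -12642  -25116  -45048  -74934  -117630  -176352  -254676  -356538
D2: -12474  -19932  -29886  -42696  -58722  -78324  -101862
D3: -7458  -9954  -12810  -16026  -19602  -23538
D4: -2496  -2856  -3216  -3576  -3936
D5: -360  -360  -360  -360
The fifth differences are constant at -360.
Work back: -2496 + 360 = -2136;  -7458 + 2136 = -5322;  -12474 + 5322 = -7152;  -12642 + 7152 = -5490;  -7761 + 5490 = -2271

-2271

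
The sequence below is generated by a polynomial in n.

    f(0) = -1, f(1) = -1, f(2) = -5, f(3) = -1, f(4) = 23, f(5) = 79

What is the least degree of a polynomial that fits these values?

3

First differences: 0, -4, 4, 24, 56
Second differences: -4, 8, 20, 32
Third differences: 12, 12, 12
The third differences are constant, so the polynomial has degree 3.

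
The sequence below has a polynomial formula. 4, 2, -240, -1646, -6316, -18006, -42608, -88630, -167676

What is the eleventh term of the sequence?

-489616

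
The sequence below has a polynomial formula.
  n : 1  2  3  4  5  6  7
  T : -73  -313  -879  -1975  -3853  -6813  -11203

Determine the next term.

-17419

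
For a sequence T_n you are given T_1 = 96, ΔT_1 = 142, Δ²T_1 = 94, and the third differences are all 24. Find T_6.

Build the table forward from the leading diagonal:
D3: 24, 24, 24, 24, 24, 24
D2: 94, 118, 142, 166, 190, 214
D1: 142, 236, 354, 496, 662, 852
T: 96, 238, 474, 828, 1324, 1986

1986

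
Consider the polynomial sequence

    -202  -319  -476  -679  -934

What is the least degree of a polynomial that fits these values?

3

-117, -157, -203, -255
-40, -46, -52
-6, -6
The third differences are constant, so the polynomial has degree 3.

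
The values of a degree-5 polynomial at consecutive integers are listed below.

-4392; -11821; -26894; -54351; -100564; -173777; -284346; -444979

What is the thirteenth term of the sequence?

-2638764

D1: -7429 , -15073 , -27457 , -46213 , -73213 , -110569 , -160633
D2: -7644 , -12384 , -18756 , -27000 , -37356 , -50064
D3: -4740 , -6372 , -8244 , -10356 , -12708
D4: -1632 , -1872 , -2112 , -2352
D5: -240 , -240 , -240
Constant fifth difference = -240, so extend:
-2352 − 240 = -2592;  -12708 − 2592 = -15300;  -50064 − 15300 = -65364;  -160633 − 65364 = -225997;  -444979 − 225997 = -670976
-2592 − 240 = -2832;  -15300 − 2832 = -18132;  -65364 − 18132 = -83496;  -225997 − 83496 = -309493;  -670976 − 309493 = -980469
-2832 − 240 = -3072;  -18132 − 3072 = -21204;  -83496 − 21204 = -104700;  -309493 − 104700 = -414193;  -980469 − 414193 = -1394662
-3072 − 240 = -3312;  -21204 − 3312 = -24516;  -104700 − 24516 = -129216;  -414193 − 129216 = -543409;  -1394662 − 543409 = -1938071
-3312 − 240 = -3552;  -24516 − 3552 = -28068;  -129216 − 28068 = -157284;  -543409 − 157284 = -700693;  -1938071 − 700693 = -2638764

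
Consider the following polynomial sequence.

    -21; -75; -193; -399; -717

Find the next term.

D1: -54  -118  -206  -318
D2: -64  -88  -112
D3: -24  -24
Constant third difference = -24, so extend:
-112 − 24 = -136;  -318 − 136 = -454;  -717 − 454 = -1171

-1171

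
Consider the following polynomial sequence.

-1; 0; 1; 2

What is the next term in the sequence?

1 , 1 , 1
The first differences are constant (1).
2 + 1 = 3

3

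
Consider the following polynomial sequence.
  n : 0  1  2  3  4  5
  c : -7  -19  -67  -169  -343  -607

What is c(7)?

-1477

-12, -48, -102, -174, -264
-36, -54, -72, -90
-18, -18, -18
Constant third difference = -18, so extend:
-90 − 18 = -108;  -264 − 108 = -372;  -607 − 372 = -979
-108 − 18 = -126;  -372 − 126 = -498;  -979 − 498 = -1477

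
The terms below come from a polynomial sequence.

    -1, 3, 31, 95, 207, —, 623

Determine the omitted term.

379

Using the first 5 terms:
4  28  64  112
24  36  48
12  12
Constant third difference = 12.
Extend forward: 48 + 12 = 60;  112 + 60 = 172;  207 + 172 = 379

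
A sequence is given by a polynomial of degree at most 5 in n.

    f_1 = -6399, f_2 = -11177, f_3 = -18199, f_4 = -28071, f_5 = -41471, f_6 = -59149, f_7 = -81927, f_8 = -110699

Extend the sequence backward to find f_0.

-3331

Δ: -4778, -7022, -9872, -13400, -17678, -22778, -28772
Δ²: -2244, -2850, -3528, -4278, -5100, -5994
Δ³: -606, -678, -750, -822, -894
Δ⁴: -72, -72, -72, -72
The fourth differences are constant at -72.
Work back: -606 + 72 = -534;  -2244 + 534 = -1710;  -4778 + 1710 = -3068;  -6399 + 3068 = -3331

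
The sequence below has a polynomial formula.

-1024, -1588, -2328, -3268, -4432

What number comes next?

-5844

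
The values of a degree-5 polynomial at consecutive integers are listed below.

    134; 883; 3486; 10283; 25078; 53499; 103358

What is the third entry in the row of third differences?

5628

D1: 749, 2603, 6797, 14795, 28421, 49859
D2: 1854, 4194, 7998, 13626, 21438
D3: 2340, 3804, 5628, 7812
D4: 1464, 1824, 2184
D5: 360, 360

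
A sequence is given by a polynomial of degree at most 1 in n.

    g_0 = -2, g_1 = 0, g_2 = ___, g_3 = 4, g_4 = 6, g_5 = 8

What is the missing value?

2

Using the last 3 terms:
2, 2
Constant first difference = 2.
Extend backward: 4 − 2 = 2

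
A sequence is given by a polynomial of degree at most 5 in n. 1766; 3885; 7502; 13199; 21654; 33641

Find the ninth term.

First differences: 2119, 3617, 5697, 8455, 11987
Second differences: 1498, 2080, 2758, 3532
Third differences: 582, 678, 774
Fourth differences: 96, 96
The fourth differences are constant (96).
774 + 96 = 870;  3532 + 870 = 4402;  11987 + 4402 = 16389;  33641 + 16389 = 50030
870 + 96 = 966;  4402 + 966 = 5368;  16389 + 5368 = 21757;  50030 + 21757 = 71787
966 + 96 = 1062;  5368 + 1062 = 6430;  21757 + 6430 = 28187;  71787 + 28187 = 99974

99974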